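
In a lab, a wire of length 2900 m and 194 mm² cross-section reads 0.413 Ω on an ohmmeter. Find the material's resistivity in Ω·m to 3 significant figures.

2.76×10^-8 Ω·m

A = 194 mm² = 1.940e-04 m²
ρ = RA/L = (0.413)(1.940e-04)/(2900) = 2.76×10^-8 Ω·m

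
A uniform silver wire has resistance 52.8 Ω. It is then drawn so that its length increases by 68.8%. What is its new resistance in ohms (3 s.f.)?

150 Ω

k = 1 + 68.8/100 = 1.688; volume constant ⇒ A' = A/k, so R' = k²R.
R' = 2.849 × 52.8 = 150 Ω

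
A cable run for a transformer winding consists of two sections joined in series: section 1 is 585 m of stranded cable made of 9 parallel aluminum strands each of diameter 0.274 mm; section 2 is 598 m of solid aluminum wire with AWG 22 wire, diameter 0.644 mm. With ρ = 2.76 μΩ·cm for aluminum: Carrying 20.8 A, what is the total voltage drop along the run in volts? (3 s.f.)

ρ = 2.76 μΩ·cm = 2.76×10^-8 Ω·m
Section 1: A_strand = π(1.3700e-04)² = 5.896e-08 m²; R₁ = ρL/(N·A_s) = (2.76×10^-8)(585)/(9×5.896e-08) = 30.43 Ω
Section 2: A = π(0.644/2 mm)² = π(3.2200e-04 m)² = 3.257e-07 m²
R₂ = (2.76×10^-8)(598)/(3.257e-07) = 50.67 Ω
R = R₁ + R₂ = 81.09 Ω
V = IR = 20.8 × 81.09 = 1690 V

1690 V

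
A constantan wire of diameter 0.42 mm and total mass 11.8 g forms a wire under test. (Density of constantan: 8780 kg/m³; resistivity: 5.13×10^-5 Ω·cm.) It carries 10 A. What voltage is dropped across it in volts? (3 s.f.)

359 V

ρ = 5.13×10^-5 Ω·cm = 5.13×10^-7 Ω·m
A = π(d/2)² = π(2.1000e-04 m)² = 1.3854e-07 m²
L = m/(density·A) = 0.0118/(8780×1.3854e-07) = 9.701 m
R = ρL/A = (5.13×10^-7)(9.701)/(1.3854e-07) = 35.92 Ω
V = IR = 10 × 35.92 = 359 V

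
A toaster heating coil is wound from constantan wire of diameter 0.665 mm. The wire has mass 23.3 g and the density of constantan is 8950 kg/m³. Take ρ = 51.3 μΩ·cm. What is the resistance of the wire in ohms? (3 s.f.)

ρ = 51.3 μΩ·cm = 5.13×10^-7 Ω·m
A = π(d/2)² = π(3.3250e-04 m)² = 3.4732e-07 m²
L = m/(density·A) = 0.0233/(8950×3.4732e-07) = 7.495 m
R = ρL/A = (5.13×10^-7)(7.495)/(3.4732e-07) = 11.1 Ω

11.1 Ω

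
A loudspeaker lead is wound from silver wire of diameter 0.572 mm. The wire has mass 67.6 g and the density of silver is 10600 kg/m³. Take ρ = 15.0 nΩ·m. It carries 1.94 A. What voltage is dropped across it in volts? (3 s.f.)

2.81 V

ρ = 15.0 nΩ·m = 1.50×10^-8 Ω·m
A = π(d/2)² = π(2.8600e-04 m)² = 2.5697e-07 m²
L = m/(density·A) = 0.0676/(10600×2.5697e-07) = 24.82 m
R = ρL/A = (1.50×10^-8)(24.82)/(2.5697e-07) = 1.449 Ω
V = IR = 1.94 × 1.449 = 2.81 V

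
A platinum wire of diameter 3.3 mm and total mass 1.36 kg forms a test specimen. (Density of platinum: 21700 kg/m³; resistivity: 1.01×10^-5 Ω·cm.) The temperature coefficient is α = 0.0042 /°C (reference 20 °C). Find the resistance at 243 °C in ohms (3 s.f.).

0.168 Ω

ρ = 1.01×10^-5 Ω·cm = 1.01×10^-7 Ω·m
A = π(d/2)² = π(1.6500e-03 m)² = 8.5530e-06 m²
L = m/(density·A) = 1.36/(21700×8.5530e-06) = 7.328 m
R = ρL/A = (1.01×10^-7)(7.328)/(8.5530e-06) = 0.08653 Ω
R(243 °C) = 0.08653 × (1 + 0.0042×223) = 0.168 Ω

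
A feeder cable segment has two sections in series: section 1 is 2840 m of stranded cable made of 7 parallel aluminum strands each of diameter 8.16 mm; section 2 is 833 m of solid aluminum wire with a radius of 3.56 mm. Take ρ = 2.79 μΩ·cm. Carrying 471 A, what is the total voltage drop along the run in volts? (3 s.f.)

377 V

ρ = 2.79 μΩ·cm = 2.79×10^-8 Ω·m
Section 1: A_strand = π(4.0800e-03)² = 5.230e-05 m²; R₁ = ρL/(N·A_s) = (2.79×10^-8)(2840)/(7×5.230e-05) = 0.2164 Ω
Section 2: A = πr² = π(3.5600e-03 m)² = 3.982e-05 m²
R₂ = (2.79×10^-8)(833)/(3.982e-05) = 0.5837 Ω
R = R₁ + R₂ = 0.8002 Ω
V = IR = 471 × 0.8002 = 377 V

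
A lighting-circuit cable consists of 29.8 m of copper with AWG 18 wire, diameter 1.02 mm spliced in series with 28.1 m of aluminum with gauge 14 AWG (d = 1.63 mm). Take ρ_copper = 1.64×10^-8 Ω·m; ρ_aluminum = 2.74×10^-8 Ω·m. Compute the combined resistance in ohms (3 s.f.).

Segment 1: A = π(1.02/2 mm)² = π(5.1000e-04 m)² = 8.171e-07 m²
R₁ = ρL/A = (1.64×10^-8)(29.8)/(8.171e-07) = 0.5981 Ω
Segment 2: A = π(1.63/2 mm)² = π(8.1500e-04 m)² = 2.087e-06 m²
R₂ = (2.74×10^-8)(28.1)/(2.087e-06) = 0.369 Ω
R = R₁ + R₂ = 0.967 Ω

0.967 Ω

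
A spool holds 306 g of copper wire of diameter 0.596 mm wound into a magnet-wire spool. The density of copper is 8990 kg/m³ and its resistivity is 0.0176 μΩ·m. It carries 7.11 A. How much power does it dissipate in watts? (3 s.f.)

ρ = 0.0176 μΩ·m = 1.76×10^-8 Ω·m
A = π(d/2)² = π(2.9800e-04 m)² = 2.7899e-07 m²
L = m/(density·A) = 0.306/(8990×2.7899e-07) = 122 m
R = ρL/A = (1.76×10^-8)(122)/(2.7899e-07) = 7.697 Ω
P = I²R = (7.11)² × 7.697 = 389 W

389 W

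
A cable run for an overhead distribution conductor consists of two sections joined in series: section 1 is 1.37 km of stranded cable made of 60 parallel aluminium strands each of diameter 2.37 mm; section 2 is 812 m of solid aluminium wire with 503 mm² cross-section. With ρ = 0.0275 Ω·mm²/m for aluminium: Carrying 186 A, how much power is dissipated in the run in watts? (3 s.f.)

ρ = 0.0275 Ω·mm²/m = 2.75×10^-8 Ω·m
Section 1: A_strand = π(1.1850e-03)² = 4.412e-06 m²; R₁ = ρL/(N·A_s) = (2.75×10^-8)(1370)/(60×4.412e-06) = 0.1423 Ω
Section 2: A = 503 mm² = 5.030e-04 m²
R₂ = (2.75×10^-8)(812)/(5.030e-04) = 0.04439 Ω
R = R₁ + R₂ = 0.1867 Ω
P = I²R = (186)² × 0.1867 = 6460 W

6460 W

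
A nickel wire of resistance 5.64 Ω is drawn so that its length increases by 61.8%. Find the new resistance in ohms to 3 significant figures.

14.8 Ω

k = 1 + 61.8/100 = 1.618; volume constant ⇒ A' = A/k, so R' = k²R.
R' = 2.618 × 5.64 = 14.8 Ω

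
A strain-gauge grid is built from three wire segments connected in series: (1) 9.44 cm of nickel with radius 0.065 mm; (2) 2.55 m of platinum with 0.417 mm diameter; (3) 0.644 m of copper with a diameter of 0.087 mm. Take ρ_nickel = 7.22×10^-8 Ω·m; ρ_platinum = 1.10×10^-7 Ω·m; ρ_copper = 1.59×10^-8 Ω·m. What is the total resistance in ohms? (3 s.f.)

4.29 Ω

Seg 1: A = πr² = π(6.5000e-05 m)² = 1.327e-08 m²
R_1 = (7.22×10^-8)(0.0944)/(1.327e-08) = 0.5135 Ω
Seg 2: A = π(d/2)² = π(2.0850e-04 m)² = 1.366e-07 m²
R_2 = (1.10×10^-7)(2.55)/(1.366e-07) = 2.054 Ω
Seg 3: A = π(d/2)² = π(4.3500e-05 m)² = 5.945e-09 m²
R_3 = (1.59×10^-8)(0.644)/(5.945e-09) = 1.722 Ω
R_total = R_1 + R_2 + R_3 = 4.29 Ω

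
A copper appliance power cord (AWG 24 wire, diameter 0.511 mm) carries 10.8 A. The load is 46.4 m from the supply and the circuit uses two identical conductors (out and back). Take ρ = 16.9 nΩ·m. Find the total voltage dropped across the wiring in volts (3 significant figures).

ρ = 16.9 nΩ·m = 1.69×10^-8 Ω·m
A = π(0.511/2 mm)² = π(2.5550e-04 m)² = 2.051e-07 m²
Total conductor length (both ways) L = 2 × 46.4 = 92.8 m
R = ρL/A = (1.69×10^-8)(92.8)/(2.051e-07) = 7.647 Ω
V = IR = 10.8 × 7.647 = 82.6 V

82.6 V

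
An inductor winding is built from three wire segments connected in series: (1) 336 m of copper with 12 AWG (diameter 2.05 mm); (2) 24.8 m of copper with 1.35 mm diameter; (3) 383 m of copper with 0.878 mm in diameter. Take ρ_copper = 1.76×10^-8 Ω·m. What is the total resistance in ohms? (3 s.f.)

Seg 1: A = π(2.05/2 mm)² = π(1.0250e-03 m)² = 3.301e-06 m²
R_1 = (1.76×10^-8)(336)/(3.301e-06) = 1.792 Ω
Seg 2: A = π(d/2)² = π(6.7500e-04 m)² = 1.431e-06 m²
R_2 = (1.76×10^-8)(24.8)/(1.431e-06) = 0.3049 Ω
Seg 3: A = π(d/2)² = π(4.3900e-04 m)² = 6.055e-07 m²
R_3 = (1.76×10^-8)(383)/(6.055e-07) = 11.13 Ω
R_total = R_1 + R_2 + R_3 = 13.2 Ω

13.2 Ω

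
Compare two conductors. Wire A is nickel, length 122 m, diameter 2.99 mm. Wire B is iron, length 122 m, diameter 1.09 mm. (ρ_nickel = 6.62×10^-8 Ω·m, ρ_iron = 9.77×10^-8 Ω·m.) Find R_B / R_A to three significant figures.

R ∝ ρL/d², so R_B/R_A = (ρ_B/ρ_A) × (d_A/d_B)²
= (9.77×10^-8/6.62×10^-8) × (2.99/1.09)² = 11.1

11.1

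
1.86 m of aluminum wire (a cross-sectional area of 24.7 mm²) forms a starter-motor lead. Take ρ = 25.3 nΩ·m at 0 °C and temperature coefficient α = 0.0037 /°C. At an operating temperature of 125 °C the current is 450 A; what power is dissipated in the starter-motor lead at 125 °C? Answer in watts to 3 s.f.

ρ = 25.3 nΩ·m = 2.53×10^-8 Ω·m
A = 24.7 mm² = 2.470e-05 m²
R₍0₎ = ρL/A = (2.53×10^-8)(1.86)/(2.470e-05) = 0.001905 Ω
R₍125₎ = R₍0₎(1 + αΔT) = 0.001905 × (1 + 0.0037×125) = 0.002786 Ω
P = I²R = (450)² × 0.002786 = 564 W

564 W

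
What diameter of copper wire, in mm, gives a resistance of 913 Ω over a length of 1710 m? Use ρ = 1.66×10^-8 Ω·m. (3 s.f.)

A = ρL/R = (1.66×10^-8)(1710)/(913) = 3.109e-08 m²
d = 2√(A/π) = 1.990e-04 m = 0.199 mm

0.199 mm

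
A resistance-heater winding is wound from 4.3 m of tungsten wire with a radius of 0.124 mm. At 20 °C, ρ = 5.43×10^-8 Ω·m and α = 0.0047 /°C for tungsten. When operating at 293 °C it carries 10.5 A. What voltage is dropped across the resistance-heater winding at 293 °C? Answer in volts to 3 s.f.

A = πr² = π(1.2400e-04 m)² = 4.831e-08 m²
R₍20₎ = ρL/A = (5.43×10^-8)(4.3)/(4.831e-08) = 4.834 Ω
R₍293₎ = R₍20₎(1 + αΔT) = 4.834 × (1 + 0.0047×273) = 11.04 Ω
V = IR = 10.5 × 11.04 = 116 V

116 V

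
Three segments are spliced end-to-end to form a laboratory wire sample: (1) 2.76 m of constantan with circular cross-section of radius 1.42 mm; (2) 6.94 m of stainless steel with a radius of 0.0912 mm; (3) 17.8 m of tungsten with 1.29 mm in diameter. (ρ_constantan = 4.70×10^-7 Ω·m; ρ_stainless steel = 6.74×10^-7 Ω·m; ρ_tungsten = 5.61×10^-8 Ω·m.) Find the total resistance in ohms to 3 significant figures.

Seg 1: A = πr² = π(1.4200e-03 m)² = 6.335e-06 m²
R_1 = (4.70×10^-7)(2.76)/(6.335e-06) = 0.2048 Ω
Seg 2: A = πr² = π(9.1200e-05 m)² = 2.613e-08 m²
R_2 = (6.74×10^-7)(6.94)/(2.613e-08) = 179 Ω
Seg 3: A = π(d/2)² = π(6.4500e-04 m)² = 1.307e-06 m²
R_3 = (5.61×10^-8)(17.8)/(1.307e-06) = 0.764 Ω
R_total = R_1 + R_2 + R_3 = 180 Ω

180 Ω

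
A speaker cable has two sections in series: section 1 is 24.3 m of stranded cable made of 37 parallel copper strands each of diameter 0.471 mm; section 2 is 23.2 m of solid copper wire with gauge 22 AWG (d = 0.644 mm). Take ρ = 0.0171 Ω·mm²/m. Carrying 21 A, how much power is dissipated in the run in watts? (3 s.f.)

ρ = 0.0171 Ω·mm²/m = 1.71×10^-8 Ω·m
Section 1: A_strand = π(2.3550e-04)² = 1.742e-07 m²; R₁ = ρL/(N·A_s) = (1.71×10^-8)(24.3)/(37×1.742e-07) = 0.06446 Ω
Section 2: A = π(0.644/2 mm)² = π(3.2200e-04 m)² = 3.257e-07 m²
R₂ = (1.71×10^-8)(23.2)/(3.257e-07) = 1.218 Ω
R = R₁ + R₂ = 1.282 Ω
P = I²R = (21)² × 1.282 = 566 W

566 W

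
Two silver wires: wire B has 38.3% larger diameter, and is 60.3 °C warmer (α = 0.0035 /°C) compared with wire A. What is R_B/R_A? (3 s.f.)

0.633

R ∝ ρL/d² with ρ ∝ (1+αΔT), so R_B/R_A = (1 + 38.3/100)⁻² × (1 + 0.0035×60.3)
= 0.5228 × 1.211 = 0.633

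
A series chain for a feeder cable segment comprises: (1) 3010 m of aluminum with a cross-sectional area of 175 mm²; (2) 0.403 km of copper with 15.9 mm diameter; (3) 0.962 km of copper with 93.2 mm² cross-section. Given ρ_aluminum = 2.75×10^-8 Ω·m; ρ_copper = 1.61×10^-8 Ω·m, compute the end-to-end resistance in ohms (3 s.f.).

Seg 1: A = 175 mm² = 1.750e-04 m²
R_1 = (2.75×10^-8)(3010)/(1.750e-04) = 0.473 Ω
Seg 2: A = π(d/2)² = π(7.9500e-03 m)² = 1.986e-04 m²
R_2 = (1.61×10^-8)(403)/(1.986e-04) = 0.03268 Ω
Seg 3: A = 93.2 mm² = 9.320e-05 m²
R_3 = (1.61×10^-8)(962)/(9.320e-05) = 0.1662 Ω
R_total = R_1 + R_2 + R_3 = 0.672 Ω

0.672 Ω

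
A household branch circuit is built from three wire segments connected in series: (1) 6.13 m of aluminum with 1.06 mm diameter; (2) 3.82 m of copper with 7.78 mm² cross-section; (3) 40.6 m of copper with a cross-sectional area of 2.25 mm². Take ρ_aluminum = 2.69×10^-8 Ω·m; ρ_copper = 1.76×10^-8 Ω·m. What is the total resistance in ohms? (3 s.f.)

Seg 1: A = π(d/2)² = π(5.3000e-04 m)² = 8.825e-07 m²
R_1 = (2.69×10^-8)(6.13)/(8.825e-07) = 0.1869 Ω
Seg 2: A = 7.78 mm² = 7.780e-06 m²
R_2 = (1.76×10^-8)(3.82)/(7.780e-06) = 0.008642 Ω
Seg 3: A = 2.25 mm² = 2.250e-06 m²
R_3 = (1.76×10^-8)(40.6)/(2.250e-06) = 0.3176 Ω
R_total = R_1 + R_2 + R_3 = 0.513 Ω

0.513 Ω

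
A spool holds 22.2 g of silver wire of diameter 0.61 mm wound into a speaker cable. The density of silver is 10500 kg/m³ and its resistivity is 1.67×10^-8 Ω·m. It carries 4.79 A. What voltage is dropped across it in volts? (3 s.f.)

A = π(d/2)² = π(3.0500e-04 m)² = 2.9225e-07 m²
L = m/(density·A) = 0.0222/(10500×2.9225e-07) = 7.235 m
R = ρL/A = (1.67×10^-8)(7.235)/(2.9225e-07) = 0.4134 Ω
V = IR = 4.79 × 0.4134 = 1.98 V

1.98 V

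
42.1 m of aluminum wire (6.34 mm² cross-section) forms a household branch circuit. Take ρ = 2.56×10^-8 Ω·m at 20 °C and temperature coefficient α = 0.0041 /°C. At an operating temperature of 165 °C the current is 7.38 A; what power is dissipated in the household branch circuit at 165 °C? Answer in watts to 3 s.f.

A = 6.34 mm² = 6.340e-06 m²
R₍20₎ = ρL/A = (2.56×10^-8)(42.1)/(6.340e-06) = 0.17 Ω
R₍165₎ = R₍20₎(1 + αΔT) = 0.17 × (1 + 0.0041×145) = 0.2711 Ω
P = I²R = (7.38)² × 0.2711 = 14.8 W

14.8 W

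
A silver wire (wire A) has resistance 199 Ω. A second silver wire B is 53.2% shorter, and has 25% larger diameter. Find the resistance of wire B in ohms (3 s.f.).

59.6 Ω

R ∝ L/d², so R_B/R_A = (1 − 53.2/100) × (1 + 25/100)⁻²
= 0.468 × 0.64 = 0.2995
R_B = 0.2995 × 199 = 59.6 Ω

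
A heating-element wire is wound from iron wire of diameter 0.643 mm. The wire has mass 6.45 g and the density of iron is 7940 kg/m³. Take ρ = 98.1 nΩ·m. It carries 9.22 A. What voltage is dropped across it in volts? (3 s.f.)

ρ = 98.1 nΩ·m = 9.81×10^-8 Ω·m
A = π(d/2)² = π(3.2150e-04 m)² = 3.2472e-07 m²
L = m/(density·A) = 0.00645/(7940×3.2472e-07) = 2.502 m
R = ρL/A = (9.81×10^-8)(2.502)/(3.2472e-07) = 0.7558 Ω
V = IR = 9.22 × 0.7558 = 6.97 V

6.97 V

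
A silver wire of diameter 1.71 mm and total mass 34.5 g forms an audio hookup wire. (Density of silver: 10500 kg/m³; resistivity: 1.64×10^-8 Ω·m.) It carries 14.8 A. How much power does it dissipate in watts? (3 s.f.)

A = π(d/2)² = π(8.5500e-04 m)² = 2.2966e-06 m²
L = m/(density·A) = 0.0345/(10500×2.2966e-06) = 1.431 m
R = ρL/A = (1.64×10^-8)(1.431)/(2.2966e-06) = 0.01022 Ω
P = I²R = (14.8)² × 0.01022 = 2.24 W

2.24 W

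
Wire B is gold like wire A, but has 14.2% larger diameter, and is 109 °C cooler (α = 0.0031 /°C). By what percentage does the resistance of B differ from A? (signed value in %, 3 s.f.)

-49.2%

R ∝ ρL/d² with ρ ∝ (1+αΔT), so R_B/R_A = (1 + 14.2/100)⁻² × (1 − 0.0031×109)
= 0.7668 × 0.6621 = 0.5077
(R_B − R_A)/R_A = 0.5077 − 1 = -49.2%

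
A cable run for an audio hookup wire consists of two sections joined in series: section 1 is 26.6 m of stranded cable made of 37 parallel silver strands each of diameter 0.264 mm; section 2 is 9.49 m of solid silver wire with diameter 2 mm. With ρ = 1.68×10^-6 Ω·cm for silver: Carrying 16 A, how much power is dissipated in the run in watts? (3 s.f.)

69.5 W

ρ = 1.68×10^-6 Ω·cm = 1.68×10^-8 Ω·m
Section 1: A_strand = π(1.3200e-04)² = 5.474e-08 m²; R₁ = ρL/(N·A_s) = (1.68×10^-8)(26.6)/(37×5.474e-08) = 0.2206 Ω
Section 2: A = π(d/2)² = π(1.0000e-03 m)² = 3.142e-06 m²
R₂ = (1.68×10^-8)(9.49)/(3.142e-06) = 0.05075 Ω
R = R₁ + R₂ = 0.2714 Ω
P = I²R = (16)² × 0.2714 = 69.5 W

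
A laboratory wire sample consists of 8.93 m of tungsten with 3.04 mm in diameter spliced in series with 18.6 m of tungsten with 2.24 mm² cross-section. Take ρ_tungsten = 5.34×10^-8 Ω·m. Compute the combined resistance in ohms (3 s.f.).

Segment 1: A = π(d/2)² = π(1.5200e-03 m)² = 7.258e-06 m²
R₁ = ρL/A = (5.34×10^-8)(8.93)/(7.258e-06) = 0.0657 Ω
Segment 2: A = 2.24 mm² = 2.240e-06 m²
R₂ = (5.34×10^-8)(18.6)/(2.240e-06) = 0.4434 Ω
R = R₁ + R₂ = 0.509 Ω

0.509 Ω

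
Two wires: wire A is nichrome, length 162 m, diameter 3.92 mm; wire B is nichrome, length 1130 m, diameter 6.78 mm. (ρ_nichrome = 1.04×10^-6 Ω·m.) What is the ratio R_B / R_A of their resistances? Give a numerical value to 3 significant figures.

R ∝ ρL/d², so R_B/R_A = (L_B/L_A) × (d_A/d_B)²
= (1130/162) × (3.92/6.78)² = 2.33

2.33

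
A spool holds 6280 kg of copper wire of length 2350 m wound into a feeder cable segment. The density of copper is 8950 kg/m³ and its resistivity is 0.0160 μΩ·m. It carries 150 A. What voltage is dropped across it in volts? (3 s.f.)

18.9 V

ρ = 0.0160 μΩ·m = 1.60×10^-8 Ω·m
A = m/(density·L) = 6280/(8950×2350) = 2.9859e-04 m²
R = ρL/A = (1.60×10^-8)(2350)/(2.9859e-04) = 0.1259 Ω
V = IR = 150 × 0.1259 = 18.9 V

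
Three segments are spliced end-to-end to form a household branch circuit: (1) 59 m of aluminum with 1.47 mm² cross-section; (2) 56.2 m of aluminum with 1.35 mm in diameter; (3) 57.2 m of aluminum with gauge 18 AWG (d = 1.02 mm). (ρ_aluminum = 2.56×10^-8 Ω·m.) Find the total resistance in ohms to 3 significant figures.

Seg 1: A = 1.47 mm² = 1.470e-06 m²
R_1 = (2.56×10^-8)(59)/(1.470e-06) = 1.027 Ω
Seg 2: A = π(d/2)² = π(6.7500e-04 m)² = 1.431e-06 m²
R_2 = (2.56×10^-8)(56.2)/(1.431e-06) = 1.005 Ω
Seg 3: A = π(1.02/2 mm)² = π(5.1000e-04 m)² = 8.171e-07 m²
R_3 = (2.56×10^-8)(57.2)/(8.171e-07) = 1.792 Ω
R_total = R_1 + R_2 + R_3 = 3.82 Ω

3.82 Ω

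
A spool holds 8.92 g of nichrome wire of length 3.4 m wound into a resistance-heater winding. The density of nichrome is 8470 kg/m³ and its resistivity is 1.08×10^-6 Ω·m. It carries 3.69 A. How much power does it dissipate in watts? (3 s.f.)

A = m/(density·L) = 0.00892/(8470×3.4) = 3.0974e-07 m²
R = ρL/A = (1.08×10^-6)(3.4)/(3.0974e-07) = 11.85 Ω
P = I²R = (3.69)² × 11.85 = 161 W

161 W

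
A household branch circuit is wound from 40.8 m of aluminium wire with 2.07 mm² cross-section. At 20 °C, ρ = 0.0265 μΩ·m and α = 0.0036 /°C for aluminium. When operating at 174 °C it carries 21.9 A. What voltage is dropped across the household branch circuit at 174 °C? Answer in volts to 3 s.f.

17.8 V

ρ = 0.0265 μΩ·m = 2.65×10^-8 Ω·m
A = 2.07 mm² = 2.070e-06 m²
R₍20₎ = ρL/A = (2.65×10^-8)(40.8)/(2.070e-06) = 0.5223 Ω
R₍174₎ = R₍20₎(1 + αΔT) = 0.5223 × (1 + 0.0036×154) = 0.8119 Ω
V = IR = 21.9 × 0.8119 = 17.8 V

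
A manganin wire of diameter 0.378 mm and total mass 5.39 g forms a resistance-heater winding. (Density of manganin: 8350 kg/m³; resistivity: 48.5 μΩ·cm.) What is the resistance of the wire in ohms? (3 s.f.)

24.9 Ω

ρ = 48.5 μΩ·cm = 4.85×10^-7 Ω·m
A = π(d/2)² = π(1.8900e-04 m)² = 1.1222e-07 m²
L = m/(density·A) = 0.00539/(8350×1.1222e-07) = 5.752 m
R = ρL/A = (4.85×10^-7)(5.752)/(1.1222e-07) = 24.9 Ω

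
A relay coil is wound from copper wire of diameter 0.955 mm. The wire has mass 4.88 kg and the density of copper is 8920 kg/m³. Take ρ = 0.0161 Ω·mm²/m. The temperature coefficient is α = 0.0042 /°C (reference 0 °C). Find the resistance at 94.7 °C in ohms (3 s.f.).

ρ = 0.0161 Ω·mm²/m = 1.61×10^-8 Ω·m
A = π(d/2)² = π(4.7750e-04 m)² = 7.1630e-07 m²
L = m/(density·A) = 4.88/(8920×7.1630e-07) = 763.8 m
R = ρL/A = (1.61×10^-8)(763.8)/(7.1630e-07) = 17.17 Ω
R(94.7 °C) = 17.17 × (1 + 0.0042×94.7) = 24.0 Ω

24.0 Ω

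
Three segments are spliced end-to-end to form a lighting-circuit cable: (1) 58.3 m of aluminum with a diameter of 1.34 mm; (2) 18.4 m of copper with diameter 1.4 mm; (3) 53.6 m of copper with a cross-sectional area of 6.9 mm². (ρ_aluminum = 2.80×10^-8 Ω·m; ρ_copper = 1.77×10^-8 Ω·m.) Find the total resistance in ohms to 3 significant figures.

1.51 Ω

Seg 1: A = π(d/2)² = π(6.7000e-04 m)² = 1.410e-06 m²
R_1 = (2.80×10^-8)(58.3)/(1.410e-06) = 1.158 Ω
Seg 2: A = π(d/2)² = π(7.0000e-04 m)² = 1.539e-06 m²
R_2 = (1.77×10^-8)(18.4)/(1.539e-06) = 0.2116 Ω
Seg 3: A = 6.9 mm² = 6.900e-06 m²
R_3 = (1.77×10^-8)(53.6)/(6.900e-06) = 0.1375 Ω
R_total = R_1 + R_2 + R_3 = 1.51 Ω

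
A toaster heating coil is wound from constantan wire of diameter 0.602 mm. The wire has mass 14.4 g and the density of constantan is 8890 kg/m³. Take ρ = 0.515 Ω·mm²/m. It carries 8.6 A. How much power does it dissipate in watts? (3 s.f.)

762 W

ρ = 0.515 Ω·mm²/m = 5.15×10^-7 Ω·m
A = π(d/2)² = π(3.0100e-04 m)² = 2.8463e-07 m²
L = m/(density·A) = 0.0144/(8890×2.8463e-07) = 5.691 m
R = ρL/A = (5.15×10^-7)(5.691)/(2.8463e-07) = 10.3 Ω
P = I²R = (8.6)² × 10.3 = 762 W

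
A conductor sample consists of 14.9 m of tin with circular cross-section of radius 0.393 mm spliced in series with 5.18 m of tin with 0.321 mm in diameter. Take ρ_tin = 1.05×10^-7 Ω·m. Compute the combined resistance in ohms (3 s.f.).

Segment 1: A = πr² = π(3.9300e-04 m)² = 4.852e-07 m²
R₁ = ρL/A = (1.05×10^-7)(14.9)/(4.852e-07) = 3.224 Ω
Segment 2: A = π(d/2)² = π(1.6050e-04 m)² = 8.093e-08 m²
R₂ = (1.05×10^-7)(5.18)/(8.093e-08) = 6.721 Ω
R = R₁ + R₂ = 9.95 Ω

9.95 Ω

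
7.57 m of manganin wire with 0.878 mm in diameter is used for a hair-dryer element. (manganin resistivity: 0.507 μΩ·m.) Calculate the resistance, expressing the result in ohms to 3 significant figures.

6.34 Ω

ρ = 0.507 μΩ·m = 5.07×10^-7 Ω·m
A = π(d/2)² = π(4.3900e-04 m)² = 6.055e-07 m²
R = ρL/A = (5.07×10^-7)(7.57 m)/(6.055e-07 m²) = 6.34 Ω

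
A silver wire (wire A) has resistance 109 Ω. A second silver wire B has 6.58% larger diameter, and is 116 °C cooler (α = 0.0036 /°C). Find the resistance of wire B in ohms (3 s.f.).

55.9 Ω

R ∝ ρL/d² with ρ ∝ (1+αΔT), so R_B/R_A = (1 + 6.58/100)⁻² × (1 − 0.0036×116)
= 0.8803 × 0.5824 = 0.5127
R_B = 0.5127 × 109 = 55.9 Ω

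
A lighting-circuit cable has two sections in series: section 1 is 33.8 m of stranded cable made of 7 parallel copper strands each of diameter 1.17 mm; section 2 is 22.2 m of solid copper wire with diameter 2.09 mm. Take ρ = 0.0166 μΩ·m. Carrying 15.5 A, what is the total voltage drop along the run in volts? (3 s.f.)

2.82 V

ρ = 0.0166 μΩ·m = 1.66×10^-8 Ω·m
Section 1: A_strand = π(5.8500e-04)² = 1.075e-06 m²; R₁ = ρL/(N·A_s) = (1.66×10^-8)(33.8)/(7×1.075e-06) = 0.07455 Ω
Section 2: A = π(d/2)² = π(1.0450e-03 m)² = 3.431e-06 m²
R₂ = (1.66×10^-8)(22.2)/(3.431e-06) = 0.1074 Ω
R = R₁ + R₂ = 0.182 Ω
V = IR = 15.5 × 0.182 = 2.82 V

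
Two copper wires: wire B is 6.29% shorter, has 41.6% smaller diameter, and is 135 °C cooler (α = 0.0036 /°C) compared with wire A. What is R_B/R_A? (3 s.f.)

1.41

R ∝ ρL/d² with ρ ∝ (1+αΔT), so R_B/R_A = (1 − 6.29/100) × (1 − 41.6/100)⁻² × (1 − 0.0036×135)
= 0.9371 × 2.932 × 0.514 = 1.41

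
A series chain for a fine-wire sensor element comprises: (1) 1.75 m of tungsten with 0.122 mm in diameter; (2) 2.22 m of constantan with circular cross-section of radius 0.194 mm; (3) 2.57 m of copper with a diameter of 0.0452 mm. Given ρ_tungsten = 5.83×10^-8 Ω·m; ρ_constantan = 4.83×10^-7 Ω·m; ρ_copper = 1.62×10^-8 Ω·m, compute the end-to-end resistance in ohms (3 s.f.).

43.7 Ω

Seg 1: A = π(d/2)² = π(6.1000e-05 m)² = 1.169e-08 m²
R_1 = (5.83×10^-8)(1.75)/(1.169e-08) = 8.728 Ω
Seg 2: A = πr² = π(1.9400e-04 m)² = 1.182e-07 m²
R_2 = (4.83×10^-7)(2.22)/(1.182e-07) = 9.069 Ω
Seg 3: A = π(d/2)² = π(2.2600e-05 m)² = 1.605e-09 m²
R_3 = (1.62×10^-8)(2.57)/(1.605e-09) = 25.95 Ω
R_total = R_1 + R_2 + R_3 = 43.7 Ω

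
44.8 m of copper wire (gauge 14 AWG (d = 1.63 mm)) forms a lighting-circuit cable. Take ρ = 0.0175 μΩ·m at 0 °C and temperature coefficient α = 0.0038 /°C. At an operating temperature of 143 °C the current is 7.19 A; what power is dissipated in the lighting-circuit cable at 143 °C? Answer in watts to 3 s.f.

30.0 W

ρ = 0.0175 μΩ·m = 1.75×10^-8 Ω·m
A = π(1.63/2 mm)² = π(8.1500e-04 m)² = 2.087e-06 m²
R₍0₎ = ρL/A = (1.75×10^-8)(44.8)/(2.087e-06) = 0.3757 Ω
R₍143₎ = R₍0₎(1 + αΔT) = 0.3757 × (1 + 0.0038×143) = 0.5799 Ω
P = I²R = (7.19)² × 0.5799 = 30.0 W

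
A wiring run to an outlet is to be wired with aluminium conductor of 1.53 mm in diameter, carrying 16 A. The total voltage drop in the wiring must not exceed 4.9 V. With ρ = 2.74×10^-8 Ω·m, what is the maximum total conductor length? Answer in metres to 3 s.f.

20.5 m

A = π(d/2)² = π(7.6500e-04 m)² = 1.839e-06 m²
L_max = V_max·A/(1·ρI) = (4.9)(1.839e-06)/(2.74×10^-8×16) = 20.5 m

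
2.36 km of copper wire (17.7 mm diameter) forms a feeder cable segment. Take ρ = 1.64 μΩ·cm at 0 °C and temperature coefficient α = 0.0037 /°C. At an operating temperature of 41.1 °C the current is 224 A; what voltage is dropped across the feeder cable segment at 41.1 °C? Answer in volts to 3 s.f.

40.6 V

ρ = 1.64 μΩ·cm = 1.64×10^-8 Ω·m
A = π(d/2)² = π(8.8500e-03 m)² = 2.461e-04 m²
R₍0₎ = ρL/A = (1.64×10^-8)(2360)/(2.461e-04) = 0.1573 Ω
R₍41.1₎ = R₍0₎(1 + αΔT) = 0.1573 × (1 + 0.0037×41.1) = 0.1812 Ω
V = IR = 224 × 0.1812 = 40.6 V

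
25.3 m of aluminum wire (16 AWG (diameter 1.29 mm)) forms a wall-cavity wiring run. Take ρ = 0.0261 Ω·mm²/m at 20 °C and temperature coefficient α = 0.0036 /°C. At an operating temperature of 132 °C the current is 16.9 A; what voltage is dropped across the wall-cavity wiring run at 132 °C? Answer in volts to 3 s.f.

ρ = 0.0261 Ω·mm²/m = 2.61×10^-8 Ω·m
A = π(1.29/2 mm)² = π(6.4500e-04 m)² = 1.307e-06 m²
R₍20₎ = ρL/A = (2.61×10^-8)(25.3)/(1.307e-06) = 0.5052 Ω
R₍132₎ = R₍20₎(1 + αΔT) = 0.5052 × (1 + 0.0036×112) = 0.7089 Ω
V = IR = 16.9 × 0.7089 = 12.0 V

12.0 V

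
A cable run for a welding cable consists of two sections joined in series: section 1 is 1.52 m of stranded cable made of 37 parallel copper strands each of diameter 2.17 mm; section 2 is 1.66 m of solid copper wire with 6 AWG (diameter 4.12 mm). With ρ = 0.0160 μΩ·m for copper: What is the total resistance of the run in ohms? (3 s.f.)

ρ = 0.0160 μΩ·m = 1.60×10^-8 Ω·m
Section 1: A_strand = π(1.0850e-03)² = 3.698e-06 m²; R₁ = ρL/(N·A_s) = (1.60×10^-8)(1.52)/(37×3.698e-06) = 1.777×10^-4 Ω
Section 2: A = π(4.12/2 mm)² = π(2.0600e-03 m)² = 1.333e-05 m²
R₂ = (1.60×10^-8)(1.66)/(1.333e-05) = 0.001992 Ω
R = R₁ + R₂ = 0.00217 Ω

0.00217 Ω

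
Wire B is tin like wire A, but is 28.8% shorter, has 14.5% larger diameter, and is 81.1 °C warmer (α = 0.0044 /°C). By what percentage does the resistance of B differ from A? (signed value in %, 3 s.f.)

R ∝ ρL/d² with ρ ∝ (1+αΔT), so R_B/R_A = (1 − 28.8/100) × (1 + 14.5/100)⁻² × (1 + 0.0044×81.1)
= 0.712 × 0.7628 × 1.357 = 0.7369
(R_B − R_A)/R_A = 0.7369 − 1 = -26.3%

-26.3%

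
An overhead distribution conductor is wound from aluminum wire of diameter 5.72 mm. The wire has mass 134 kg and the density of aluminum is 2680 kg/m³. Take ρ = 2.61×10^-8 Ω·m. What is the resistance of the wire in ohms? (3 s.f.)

A = π(d/2)² = π(2.8600e-03 m)² = 2.5697e-05 m²
L = m/(density·A) = 134/(2680×2.5697e-05) = 1946 m
R = ρL/A = (2.61×10^-8)(1946)/(2.5697e-05) = 1.98 Ω

1.98 Ω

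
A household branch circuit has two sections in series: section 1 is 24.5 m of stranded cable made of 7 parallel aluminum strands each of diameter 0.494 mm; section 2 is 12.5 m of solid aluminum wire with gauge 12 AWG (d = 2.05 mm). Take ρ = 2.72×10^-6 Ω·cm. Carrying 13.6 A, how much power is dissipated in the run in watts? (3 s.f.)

ρ = 2.72×10^-6 Ω·cm = 2.72×10^-8 Ω·m
Section 1: A_strand = π(2.4700e-04)² = 1.917e-07 m²; R₁ = ρL/(N·A_s) = (2.72×10^-8)(24.5)/(7×1.917e-07) = 0.4967 Ω
Section 2: A = π(2.05/2 mm)² = π(1.0250e-03 m)² = 3.301e-06 m²
R₂ = (2.72×10^-8)(12.5)/(3.301e-06) = 0.103 Ω
R = R₁ + R₂ = 0.5997 Ω
P = I²R = (13.6)² × 0.5997 = 111 W

111 W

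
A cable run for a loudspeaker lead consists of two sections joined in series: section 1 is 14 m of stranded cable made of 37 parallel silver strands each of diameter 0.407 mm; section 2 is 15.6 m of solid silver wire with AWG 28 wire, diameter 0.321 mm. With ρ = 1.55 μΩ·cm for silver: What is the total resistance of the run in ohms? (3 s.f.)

3.03 Ω

ρ = 1.55 μΩ·cm = 1.55×10^-8 Ω·m
Section 1: A_strand = π(2.0350e-04)² = 1.301e-07 m²; R₁ = ρL/(N·A_s) = (1.55×10^-8)(14)/(37×1.301e-07) = 0.04508 Ω
Section 2: A = π(0.321/2 mm)² = π(1.6050e-04 m)² = 8.093e-08 m²
R₂ = (1.55×10^-8)(15.6)/(8.093e-08) = 2.988 Ω
R = R₁ + R₂ = 3.03 Ω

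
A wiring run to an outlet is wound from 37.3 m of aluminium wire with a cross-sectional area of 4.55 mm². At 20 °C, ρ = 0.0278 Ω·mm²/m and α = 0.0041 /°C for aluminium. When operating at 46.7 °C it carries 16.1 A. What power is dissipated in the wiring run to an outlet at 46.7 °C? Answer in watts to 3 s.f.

65.5 W

ρ = 0.0278 Ω·mm²/m = 2.78×10^-8 Ω·m
A = 4.55 mm² = 4.550e-06 m²
R₍20₎ = ρL/A = (2.78×10^-8)(37.3)/(4.550e-06) = 0.2279 Ω
R₍46.7₎ = R₍20₎(1 + αΔT) = 0.2279 × (1 + 0.0041×26.7) = 0.2528 Ω
P = I²R = (16.1)² × 0.2528 = 65.5 W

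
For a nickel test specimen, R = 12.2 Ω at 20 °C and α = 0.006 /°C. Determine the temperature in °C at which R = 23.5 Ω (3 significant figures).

R = R₀(1 + α(T − T₀)) ⇒ T = T₀ + (R/R₀ − 1)/α
T = 20 + (23.5/12.2 − 1)/0.006 = 20 + (0.9262)/0.006 = 174 °C

174 °C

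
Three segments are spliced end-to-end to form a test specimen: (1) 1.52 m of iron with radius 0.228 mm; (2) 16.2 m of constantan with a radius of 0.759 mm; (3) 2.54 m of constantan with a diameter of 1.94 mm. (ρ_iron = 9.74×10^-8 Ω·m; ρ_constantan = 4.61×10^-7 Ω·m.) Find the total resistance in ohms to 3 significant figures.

Seg 1: A = πr² = π(2.2800e-04 m)² = 1.633e-07 m²
R_1 = (9.74×10^-8)(1.52)/(1.633e-07) = 0.9065 Ω
Seg 2: A = πr² = π(7.5900e-04 m)² = 1.810e-06 m²
R_2 = (4.61×10^-7)(16.2)/(1.810e-06) = 4.127 Ω
Seg 3: A = π(d/2)² = π(9.7000e-04 m)² = 2.956e-06 m²
R_3 = (4.61×10^-7)(2.54)/(2.956e-06) = 0.3961 Ω
R_total = R_1 + R_2 + R_3 = 5.43 Ω

5.43 Ω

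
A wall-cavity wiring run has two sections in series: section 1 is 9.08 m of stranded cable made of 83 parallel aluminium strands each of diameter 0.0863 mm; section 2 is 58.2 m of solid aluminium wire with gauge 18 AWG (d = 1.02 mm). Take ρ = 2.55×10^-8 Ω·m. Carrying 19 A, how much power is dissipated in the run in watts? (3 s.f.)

Section 1: A_strand = π(4.3150e-05)² = 5.849e-09 m²; R₁ = ρL/(N·A_s) = (2.55×10^-8)(9.08)/(83×5.849e-09) = 0.4769 Ω
Section 2: A = π(1.02/2 mm)² = π(5.1000e-04 m)² = 8.171e-07 m²
R₂ = (2.55×10^-8)(58.2)/(8.171e-07) = 1.816 Ω
R = R₁ + R₂ = 2.293 Ω
P = I²R = (19)² × 2.293 = 828 W

828 W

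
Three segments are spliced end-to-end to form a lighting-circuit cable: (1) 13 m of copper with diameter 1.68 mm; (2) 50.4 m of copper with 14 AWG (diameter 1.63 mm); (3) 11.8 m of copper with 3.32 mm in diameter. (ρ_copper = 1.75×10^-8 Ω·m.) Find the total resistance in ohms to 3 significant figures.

0.549 Ω

Seg 1: A = π(d/2)² = π(8.4000e-04 m)² = 2.217e-06 m²
R_1 = (1.75×10^-8)(13)/(2.217e-06) = 0.1026 Ω
Seg 2: A = π(1.63/2 mm)² = π(8.1500e-04 m)² = 2.087e-06 m²
R_2 = (1.75×10^-8)(50.4)/(2.087e-06) = 0.4227 Ω
Seg 3: A = π(d/2)² = π(1.6600e-03 m)² = 8.657e-06 m²
R_3 = (1.75×10^-8)(11.8)/(8.657e-06) = 0.02385 Ω
R_total = R_1 + R_2 + R_3 = 0.549 Ω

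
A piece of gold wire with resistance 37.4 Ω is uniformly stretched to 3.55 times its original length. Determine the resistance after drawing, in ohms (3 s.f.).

Volume constant ⇒ A' = A/k with k = 3.55. R' = ρ(kL)/(A/k) = k²R.
R' = 12.6 × 37.4 = 471 Ω

471 Ω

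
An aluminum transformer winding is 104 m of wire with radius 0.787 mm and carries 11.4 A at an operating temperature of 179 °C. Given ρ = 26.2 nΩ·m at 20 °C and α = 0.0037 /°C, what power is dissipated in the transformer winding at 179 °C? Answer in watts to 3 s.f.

289 W

ρ = 26.2 nΩ·m = 2.62×10^-8 Ω·m
A = πr² = π(7.8700e-04 m)² = 1.946e-06 m²
R₍20₎ = ρL/A = (2.62×10^-8)(104)/(1.946e-06) = 1.4 Ω
R₍179₎ = R₍20₎(1 + αΔT) = 1.4 × (1 + 0.0037×159) = 2.224 Ω
P = I²R = (11.4)² × 2.224 = 289 W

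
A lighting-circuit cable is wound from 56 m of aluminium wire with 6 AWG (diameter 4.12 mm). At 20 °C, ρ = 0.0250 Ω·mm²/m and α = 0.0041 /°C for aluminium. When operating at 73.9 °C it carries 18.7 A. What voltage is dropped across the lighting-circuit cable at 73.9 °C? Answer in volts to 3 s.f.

ρ = 0.0250 Ω·mm²/m = 2.50×10^-8 Ω·m
A = π(4.12/2 mm)² = π(2.0600e-03 m)² = 1.333e-05 m²
R₍20₎ = ρL/A = (2.50×10^-8)(56)/(1.333e-05) = 0.105 Ω
R₍73.9₎ = R₍20₎(1 + αΔT) = 0.105 × (1 + 0.0041×53.9) = 0.1282 Ω
V = IR = 18.7 × 0.1282 = 2.40 V

2.40 V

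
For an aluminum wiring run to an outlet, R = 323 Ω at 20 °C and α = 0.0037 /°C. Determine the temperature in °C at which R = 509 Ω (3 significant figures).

176 °C

R = R₀(1 + α(T − T₀)) ⇒ T = T₀ + (R/R₀ − 1)/α
T = 20 + (509/323 − 1)/0.0037 = 20 + (0.5759)/0.0037 = 176 °C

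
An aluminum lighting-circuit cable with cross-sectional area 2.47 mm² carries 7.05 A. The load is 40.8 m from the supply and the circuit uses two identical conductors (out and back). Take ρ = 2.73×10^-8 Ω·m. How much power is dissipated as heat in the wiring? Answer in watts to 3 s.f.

44.8 W

A = 2.47 mm² = 2.470e-06 m²
Total conductor length (both ways) L = 2 × 40.8 = 81.6 m
R = ρL/A = (2.73×10^-8)(81.6)/(2.470e-06) = 0.9019 Ω
P = I²R = (7.05)² × 0.9019 = 44.8 W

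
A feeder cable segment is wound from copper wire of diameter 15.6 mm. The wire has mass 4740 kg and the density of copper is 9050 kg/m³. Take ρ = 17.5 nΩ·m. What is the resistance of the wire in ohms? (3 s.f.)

0.251 Ω

ρ = 17.5 nΩ·m = 1.75×10^-8 Ω·m
A = π(d/2)² = π(7.8000e-03 m)² = 1.9113e-04 m²
L = m/(density·A) = 4740/(9050×1.9113e-04) = 2740 m
R = ρL/A = (1.75×10^-8)(2740)/(1.9113e-04) = 0.251 Ω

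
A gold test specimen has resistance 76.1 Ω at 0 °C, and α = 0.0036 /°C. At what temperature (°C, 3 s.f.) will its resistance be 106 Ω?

109 °C

R = R₀(1 + α(T − T₀)) ⇒ T = T₀ + (R/R₀ − 1)/α
T = 0 + (106/76.1 − 1)/0.0036 = 0 + (0.3929)/0.0036 = 109 °C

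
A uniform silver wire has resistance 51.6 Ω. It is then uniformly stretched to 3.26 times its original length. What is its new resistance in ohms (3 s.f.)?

548 Ω

Volume constant ⇒ A' = A/k with k = 3.26. R' = ρ(kL)/(A/k) = k²R.
R' = 10.63 × 51.6 = 548 Ω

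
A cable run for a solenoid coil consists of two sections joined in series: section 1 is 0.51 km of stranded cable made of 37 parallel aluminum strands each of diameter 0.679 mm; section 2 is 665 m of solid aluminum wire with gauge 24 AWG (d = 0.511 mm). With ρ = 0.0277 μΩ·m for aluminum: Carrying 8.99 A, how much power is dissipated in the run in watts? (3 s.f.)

ρ = 0.0277 μΩ·m = 2.77×10^-8 Ω·m
Section 1: A_strand = π(3.3950e-04)² = 3.621e-07 m²; R₁ = ρL/(N·A_s) = (2.77×10^-8)(510)/(37×3.621e-07) = 1.054 Ω
Section 2: A = π(0.511/2 mm)² = π(2.5550e-04 m)² = 2.051e-07 m²
R₂ = (2.77×10^-8)(665)/(2.051e-07) = 89.82 Ω
R = R₁ + R₂ = 90.87 Ω
P = I²R = (8.99)² × 90.87 = 7340 W

7340 W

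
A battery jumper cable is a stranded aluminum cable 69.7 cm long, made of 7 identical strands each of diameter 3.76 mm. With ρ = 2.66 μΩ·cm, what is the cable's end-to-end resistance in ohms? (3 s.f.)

ρ = 2.66 μΩ·cm = 2.66×10^-8 Ω·m
A_strand = π(1.8800e-03 m)² = 1.110e-05 m²
R_strand = ρL/A = (2.66×10^-8)(0.697)/(1.110e-05) = 0.00167 Ω
R_total = R_strand/N = 0.00167/7 = 2.39×10^-4 Ω

2.39×10^-4 Ω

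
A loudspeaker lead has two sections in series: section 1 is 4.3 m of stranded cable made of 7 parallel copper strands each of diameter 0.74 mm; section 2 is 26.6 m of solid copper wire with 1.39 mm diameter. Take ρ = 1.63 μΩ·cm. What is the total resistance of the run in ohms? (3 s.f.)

0.309 Ω

ρ = 1.63 μΩ·cm = 1.63×10^-8 Ω·m
Section 1: A_strand = π(3.7000e-04)² = 4.301e-07 m²; R₁ = ρL/(N·A_s) = (1.63×10^-8)(4.3)/(7×4.301e-07) = 0.02328 Ω
Section 2: A = π(d/2)² = π(6.9500e-04 m)² = 1.517e-06 m²
R₂ = (1.63×10^-8)(26.6)/(1.517e-06) = 0.2857 Ω
R = R₁ + R₂ = 0.309 Ω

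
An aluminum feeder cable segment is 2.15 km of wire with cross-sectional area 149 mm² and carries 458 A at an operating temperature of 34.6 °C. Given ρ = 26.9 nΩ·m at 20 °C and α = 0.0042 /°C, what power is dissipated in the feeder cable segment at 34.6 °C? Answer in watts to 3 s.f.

ρ = 26.9 nΩ·m = 2.69×10^-8 Ω·m
A = 149 mm² = 1.490e-04 m²
R₍20₎ = ρL/A = (2.69×10^-8)(2150)/(1.490e-04) = 0.3882 Ω
R₍34.6₎ = R₍20₎(1 + αΔT) = 0.3882 × (1 + 0.0042×14.6) = 0.412 Ω
P = I²R = (458)² × 0.412 = 86400 W

86400 W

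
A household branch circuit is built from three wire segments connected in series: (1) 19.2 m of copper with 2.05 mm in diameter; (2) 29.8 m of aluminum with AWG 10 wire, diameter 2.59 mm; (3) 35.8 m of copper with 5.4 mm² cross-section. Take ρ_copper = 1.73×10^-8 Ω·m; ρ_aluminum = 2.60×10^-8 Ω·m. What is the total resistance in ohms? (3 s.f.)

0.362 Ω

Seg 1: A = π(d/2)² = π(1.0250e-03 m)² = 3.301e-06 m²
R_1 = (1.73×10^-8)(19.2)/(3.301e-06) = 0.1006 Ω
Seg 2: A = π(2.59/2 mm)² = π(1.2950e-03 m)² = 5.269e-06 m²
R_2 = (2.60×10^-8)(29.8)/(5.269e-06) = 0.1471 Ω
Seg 3: A = 5.4 mm² = 5.400e-06 m²
R_3 = (1.73×10^-8)(35.8)/(5.400e-06) = 0.1147 Ω
R_total = R_1 + R_2 + R_3 = 0.362 Ω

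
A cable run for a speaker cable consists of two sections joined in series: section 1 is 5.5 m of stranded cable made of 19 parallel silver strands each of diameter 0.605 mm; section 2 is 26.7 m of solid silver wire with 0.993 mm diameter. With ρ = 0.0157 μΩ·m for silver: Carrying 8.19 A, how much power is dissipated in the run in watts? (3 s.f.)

ρ = 0.0157 μΩ·m = 1.57×10^-8 Ω·m
Section 1: A_strand = π(3.0250e-04)² = 2.875e-07 m²; R₁ = ρL/(N·A_s) = (1.57×10^-8)(5.5)/(19×2.875e-07) = 0.01581 Ω
Section 2: A = π(d/2)² = π(4.9650e-04 m)² = 7.744e-07 m²
R₂ = (1.57×10^-8)(26.7)/(7.744e-07) = 0.5413 Ω
R = R₁ + R₂ = 0.5571 Ω
P = I²R = (8.19)² × 0.5571 = 37.4 W

37.4 W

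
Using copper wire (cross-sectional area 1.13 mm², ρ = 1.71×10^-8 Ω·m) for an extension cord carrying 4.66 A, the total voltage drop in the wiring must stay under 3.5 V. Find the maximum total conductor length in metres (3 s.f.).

A = 1.13 mm² = 1.130e-06 m²
L_max = V_max·A/(1·ρI) = (3.5)(1.130e-06)/(1.71×10^-8×4.66) = 49.6 m

49.6 m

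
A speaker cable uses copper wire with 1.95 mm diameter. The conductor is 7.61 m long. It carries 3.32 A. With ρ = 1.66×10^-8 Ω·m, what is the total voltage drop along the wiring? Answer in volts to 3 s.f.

A = π(d/2)² = π(9.7500e-04 m)² = 2.986e-06 m²
R = ρL/A = (1.66×10^-8)(7.61)/(2.986e-06) = 0.0423 Ω
V = IR = 3.32 × 0.0423 = 0.140 V

0.140 V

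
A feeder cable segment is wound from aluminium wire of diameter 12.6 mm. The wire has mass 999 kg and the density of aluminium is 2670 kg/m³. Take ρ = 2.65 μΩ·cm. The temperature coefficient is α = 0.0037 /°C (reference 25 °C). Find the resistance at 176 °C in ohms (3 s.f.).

0.994 Ω

ρ = 2.65 μΩ·cm = 2.65×10^-8 Ω·m
A = π(d/2)² = π(6.3000e-03 m)² = 1.2469e-04 m²
L = m/(density·A) = 999/(2670×1.2469e-04) = 3001 m
R = ρL/A = (2.65×10^-8)(3001)/(1.2469e-04) = 0.6377 Ω
R(176 °C) = 0.6377 × (1 + 0.0037×151) = 0.994 Ω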